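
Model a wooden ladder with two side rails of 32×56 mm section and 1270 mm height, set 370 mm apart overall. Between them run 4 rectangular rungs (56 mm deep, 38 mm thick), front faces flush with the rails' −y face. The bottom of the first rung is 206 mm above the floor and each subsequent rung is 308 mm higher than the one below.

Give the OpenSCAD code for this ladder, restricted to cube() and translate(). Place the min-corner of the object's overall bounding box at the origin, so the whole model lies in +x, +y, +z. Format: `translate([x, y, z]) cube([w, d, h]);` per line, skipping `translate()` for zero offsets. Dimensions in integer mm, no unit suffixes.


cube([32, 56, 1270]);
translate([338, 0, 0]) cube([32, 56, 1270]);
translate([32, 0, 206]) cube([306, 56, 38]);
translate([32, 0, 514]) cube([306, 56, 38]);
translate([32, 0, 822]) cube([306, 56, 38]);
translate([32, 0, 1130]) cube([306, 56, 38]);


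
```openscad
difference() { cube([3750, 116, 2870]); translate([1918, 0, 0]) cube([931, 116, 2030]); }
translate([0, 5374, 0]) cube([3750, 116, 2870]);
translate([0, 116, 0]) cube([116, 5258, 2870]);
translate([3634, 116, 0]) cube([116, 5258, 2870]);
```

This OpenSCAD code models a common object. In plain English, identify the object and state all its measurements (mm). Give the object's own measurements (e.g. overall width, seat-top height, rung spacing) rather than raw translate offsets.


A single room: four walls, each 2870 mm tall and 116 mm thick, enclosing an outside footprint 3750×5490 mm (x × y), no floor or roof. The front and back walls (−y and +y sides) run the full x-width; the side walls fit between their inner faces. A door opening 931 mm wide and 2030 mm tall is cut through the front wall from the floor up, its −x edge 1918 mm from the wall's −x end.


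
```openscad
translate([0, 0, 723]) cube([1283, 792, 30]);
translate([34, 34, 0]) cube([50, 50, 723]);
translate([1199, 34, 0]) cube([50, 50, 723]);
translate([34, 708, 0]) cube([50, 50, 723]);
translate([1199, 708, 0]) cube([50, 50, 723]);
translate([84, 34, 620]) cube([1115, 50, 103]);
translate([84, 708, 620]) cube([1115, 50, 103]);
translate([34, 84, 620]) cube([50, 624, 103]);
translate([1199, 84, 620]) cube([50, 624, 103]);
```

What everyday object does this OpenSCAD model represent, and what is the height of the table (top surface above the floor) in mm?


A table. The table height is 753 mm.

A 1283×792×30 slab sits at z = 723 on four 50 mm square posts — a table. The top surface is at 723 + 30 = 753 mm.


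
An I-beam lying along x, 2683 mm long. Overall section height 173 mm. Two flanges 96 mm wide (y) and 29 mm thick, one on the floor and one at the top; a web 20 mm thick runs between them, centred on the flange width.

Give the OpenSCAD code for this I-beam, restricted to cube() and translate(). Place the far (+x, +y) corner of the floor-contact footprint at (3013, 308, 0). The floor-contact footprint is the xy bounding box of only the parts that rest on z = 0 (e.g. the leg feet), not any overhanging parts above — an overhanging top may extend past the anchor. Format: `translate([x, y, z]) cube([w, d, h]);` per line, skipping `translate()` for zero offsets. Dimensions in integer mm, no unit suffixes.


translate([330, 212, 0]) cube([2683, 96, 29]);
translate([330, 250, 29]) cube([2683, 20, 115]);
translate([330, 212, 144]) cube([2683, 96, 29]);


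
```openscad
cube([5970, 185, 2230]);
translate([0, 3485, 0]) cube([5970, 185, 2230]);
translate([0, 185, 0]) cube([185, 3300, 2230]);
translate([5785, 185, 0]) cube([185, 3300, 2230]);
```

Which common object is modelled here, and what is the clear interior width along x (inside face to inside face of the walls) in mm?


A house (or room) frame. The interior width is 5600 mm.

Four 2230 mm walls enclosing a rectangle with no floor or roof — a room or house frame. Outside width is 5970 mm and wall thickness is 185 mm, so the interior width is 5970 − 2 × 185 = 5600 mm.


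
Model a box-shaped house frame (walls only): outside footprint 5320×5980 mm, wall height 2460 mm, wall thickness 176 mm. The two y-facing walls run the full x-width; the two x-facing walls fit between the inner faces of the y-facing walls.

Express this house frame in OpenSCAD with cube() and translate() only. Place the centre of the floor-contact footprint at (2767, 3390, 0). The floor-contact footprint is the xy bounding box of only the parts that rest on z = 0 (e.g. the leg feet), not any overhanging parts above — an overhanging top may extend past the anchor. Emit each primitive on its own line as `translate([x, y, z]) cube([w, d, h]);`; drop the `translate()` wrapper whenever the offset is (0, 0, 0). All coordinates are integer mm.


translate([107, 400, 0]) cube([5320, 176, 2460]);
translate([107, 6204, 0]) cube([5320, 176, 2460]);
translate([107, 576, 0]) cube([176, 5628, 2460]);
translate([5251, 576, 0]) cube([176, 5628, 2460]);


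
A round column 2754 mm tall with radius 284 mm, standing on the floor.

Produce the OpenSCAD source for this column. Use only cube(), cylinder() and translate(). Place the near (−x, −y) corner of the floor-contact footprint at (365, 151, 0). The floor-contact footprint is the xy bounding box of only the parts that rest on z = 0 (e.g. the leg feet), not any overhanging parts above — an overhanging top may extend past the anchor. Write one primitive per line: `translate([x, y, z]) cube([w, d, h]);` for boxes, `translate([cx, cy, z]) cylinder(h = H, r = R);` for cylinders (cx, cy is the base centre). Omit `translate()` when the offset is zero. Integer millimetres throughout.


translate([649, 435, 0]) cylinder(h = 2754, r = 284);


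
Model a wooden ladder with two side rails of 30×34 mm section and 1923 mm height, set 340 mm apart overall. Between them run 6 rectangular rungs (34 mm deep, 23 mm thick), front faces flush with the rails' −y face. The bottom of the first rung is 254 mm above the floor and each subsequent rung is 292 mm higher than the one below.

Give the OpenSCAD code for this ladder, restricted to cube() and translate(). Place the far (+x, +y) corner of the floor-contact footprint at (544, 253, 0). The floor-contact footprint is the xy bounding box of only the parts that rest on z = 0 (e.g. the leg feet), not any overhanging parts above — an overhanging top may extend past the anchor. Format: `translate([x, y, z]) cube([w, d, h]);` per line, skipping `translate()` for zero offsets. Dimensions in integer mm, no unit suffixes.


translate([204, 219, 0]) cube([30, 34, 1923]);
translate([514, 219, 0]) cube([30, 34, 1923]);
translate([234, 219, 254]) cube([280, 34, 23]);
translate([234, 219, 546]) cube([280, 34, 23]);
translate([234, 219, 838]) cube([280, 34, 23]);
translate([234, 219, 1130]) cube([280, 34, 23]);
translate([234, 219, 1422]) cube([280, 34, 23]);
translate([234, 219, 1714]) cube([280, 34, 23]);


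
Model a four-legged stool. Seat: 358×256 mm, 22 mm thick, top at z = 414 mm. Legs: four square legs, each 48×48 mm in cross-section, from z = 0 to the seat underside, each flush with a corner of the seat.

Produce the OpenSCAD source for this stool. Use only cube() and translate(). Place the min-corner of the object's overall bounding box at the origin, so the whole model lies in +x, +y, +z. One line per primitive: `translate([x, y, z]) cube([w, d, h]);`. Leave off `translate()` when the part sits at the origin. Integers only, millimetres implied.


translate([0, 0, 392]) cube([358, 256, 22]);
cube([48, 48, 392]);
translate([310, 0, 0]) cube([48, 48, 392]);
translate([0, 208, 0]) cube([48, 48, 392]);
translate([310, 208, 0]) cube([48, 48, 392]);


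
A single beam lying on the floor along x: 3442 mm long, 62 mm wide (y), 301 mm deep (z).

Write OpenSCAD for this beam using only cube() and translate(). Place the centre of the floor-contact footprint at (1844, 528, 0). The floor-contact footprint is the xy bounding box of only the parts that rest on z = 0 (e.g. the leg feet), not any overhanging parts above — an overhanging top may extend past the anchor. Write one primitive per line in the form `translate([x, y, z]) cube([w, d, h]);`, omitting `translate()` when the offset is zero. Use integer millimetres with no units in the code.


translate([123, 497, 0]) cube([3442, 62, 301]);


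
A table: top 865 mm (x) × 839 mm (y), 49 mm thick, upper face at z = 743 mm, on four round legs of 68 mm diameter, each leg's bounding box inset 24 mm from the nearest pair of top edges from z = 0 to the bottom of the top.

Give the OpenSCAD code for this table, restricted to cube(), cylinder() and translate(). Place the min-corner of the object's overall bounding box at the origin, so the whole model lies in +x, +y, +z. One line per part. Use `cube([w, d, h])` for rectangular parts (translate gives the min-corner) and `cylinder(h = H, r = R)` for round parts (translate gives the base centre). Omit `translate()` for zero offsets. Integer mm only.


translate([0, 0, 694]) cube([865, 839, 49]);
translate([58, 58, 0]) cylinder(h = 694, r = 34);
translate([807, 58, 0]) cylinder(h = 694, r = 34);
translate([58, 781, 0]) cylinder(h = 694, r = 34);
translate([807, 781, 0]) cylinder(h = 694, r = 34);


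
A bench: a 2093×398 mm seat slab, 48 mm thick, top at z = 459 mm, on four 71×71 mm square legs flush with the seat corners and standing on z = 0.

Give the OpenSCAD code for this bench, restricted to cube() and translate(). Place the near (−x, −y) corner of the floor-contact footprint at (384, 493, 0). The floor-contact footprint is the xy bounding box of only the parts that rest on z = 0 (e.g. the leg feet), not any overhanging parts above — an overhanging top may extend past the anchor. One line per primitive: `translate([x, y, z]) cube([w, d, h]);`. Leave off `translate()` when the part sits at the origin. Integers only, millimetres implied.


translate([384, 493, 411]) cube([2093, 398, 48]);
translate([384, 493, 0]) cube([71, 71, 411]);
translate([384, 820, 0]) cube([71, 71, 411]);
translate([2406, 493, 0]) cube([71, 71, 411]);
translate([2406, 820, 0]) cube([71, 71, 411]);


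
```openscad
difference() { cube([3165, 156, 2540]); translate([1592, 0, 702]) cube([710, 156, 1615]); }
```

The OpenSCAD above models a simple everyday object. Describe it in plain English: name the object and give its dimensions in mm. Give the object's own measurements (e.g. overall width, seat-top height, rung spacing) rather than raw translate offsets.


A wall 3165 mm long (x), 156 mm thick (y), 2540 mm tall, with a rectangular window opening cut through it. The opening is 710 mm wide and 1615 mm tall; its sill is at z = 702 mm and its near (−x) edge is 1592 mm from the wall's −x end. The opening passes through the full wall thickness.


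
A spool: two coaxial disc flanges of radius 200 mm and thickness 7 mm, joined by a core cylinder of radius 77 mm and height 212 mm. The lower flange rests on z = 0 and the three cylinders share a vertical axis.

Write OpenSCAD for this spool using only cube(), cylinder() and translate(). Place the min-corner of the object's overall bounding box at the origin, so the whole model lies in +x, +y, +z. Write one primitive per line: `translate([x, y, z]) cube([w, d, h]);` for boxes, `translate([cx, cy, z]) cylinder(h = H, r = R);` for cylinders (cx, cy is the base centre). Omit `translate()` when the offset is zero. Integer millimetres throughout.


translate([200, 200, 0]) cylinder(h = 7, r = 200);
translate([200, 200, 7]) cylinder(h = 212, r = 77);
translate([200, 200, 219]) cylinder(h = 7, r = 200);


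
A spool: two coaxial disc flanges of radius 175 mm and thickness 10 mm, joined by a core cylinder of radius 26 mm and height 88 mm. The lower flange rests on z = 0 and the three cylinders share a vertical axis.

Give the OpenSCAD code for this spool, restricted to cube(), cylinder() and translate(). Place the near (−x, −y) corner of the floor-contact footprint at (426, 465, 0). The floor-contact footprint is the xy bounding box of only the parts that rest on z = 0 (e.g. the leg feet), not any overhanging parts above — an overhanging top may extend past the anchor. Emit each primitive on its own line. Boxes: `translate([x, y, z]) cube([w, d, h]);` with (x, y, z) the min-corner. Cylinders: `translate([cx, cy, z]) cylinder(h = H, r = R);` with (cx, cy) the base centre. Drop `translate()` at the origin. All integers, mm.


translate([601, 640, 0]) cylinder(h = 10, r = 175);
translate([601, 640, 10]) cylinder(h = 88, r = 26);
translate([601, 640, 98]) cylinder(h = 10, r = 175);


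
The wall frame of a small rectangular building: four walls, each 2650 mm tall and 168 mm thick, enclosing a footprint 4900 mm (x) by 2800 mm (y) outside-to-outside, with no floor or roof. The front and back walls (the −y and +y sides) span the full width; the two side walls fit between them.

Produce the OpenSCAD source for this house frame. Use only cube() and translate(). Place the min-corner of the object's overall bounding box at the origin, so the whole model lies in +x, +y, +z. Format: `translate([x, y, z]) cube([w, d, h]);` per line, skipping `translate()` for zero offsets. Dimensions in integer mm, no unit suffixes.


cube([4900, 168, 2650]);
translate([0, 2632, 0]) cube([4900, 168, 2650]);
translate([0, 168, 0]) cube([168, 2464, 2650]);
translate([4732, 168, 0]) cube([168, 2464, 2650]);


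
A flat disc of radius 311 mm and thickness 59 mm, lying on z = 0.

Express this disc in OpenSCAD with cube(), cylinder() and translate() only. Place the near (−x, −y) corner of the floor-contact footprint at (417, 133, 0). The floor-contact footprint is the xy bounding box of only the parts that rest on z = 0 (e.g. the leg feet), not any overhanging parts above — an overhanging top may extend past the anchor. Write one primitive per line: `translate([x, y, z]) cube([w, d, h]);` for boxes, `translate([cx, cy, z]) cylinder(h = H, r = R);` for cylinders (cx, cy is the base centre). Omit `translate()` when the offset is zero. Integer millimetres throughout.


translate([728, 444, 0]) cylinder(h = 59, r = 311);


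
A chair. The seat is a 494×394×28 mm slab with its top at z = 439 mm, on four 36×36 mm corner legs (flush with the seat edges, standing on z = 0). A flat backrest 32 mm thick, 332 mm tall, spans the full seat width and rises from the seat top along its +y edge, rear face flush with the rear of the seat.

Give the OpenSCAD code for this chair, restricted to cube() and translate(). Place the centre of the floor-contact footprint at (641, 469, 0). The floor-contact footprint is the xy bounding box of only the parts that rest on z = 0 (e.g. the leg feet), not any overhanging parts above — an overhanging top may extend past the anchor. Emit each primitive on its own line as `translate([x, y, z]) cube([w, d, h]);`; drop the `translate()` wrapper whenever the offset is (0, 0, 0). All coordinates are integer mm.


translate([394, 272, 411]) cube([494, 394, 28]);
translate([394, 272, 0]) cube([36, 36, 411]);
translate([852, 272, 0]) cube([36, 36, 411]);
translate([394, 630, 0]) cube([36, 36, 411]);
translate([852, 630, 0]) cube([36, 36, 411]);
translate([394, 634, 439]) cube([494, 32, 332]);


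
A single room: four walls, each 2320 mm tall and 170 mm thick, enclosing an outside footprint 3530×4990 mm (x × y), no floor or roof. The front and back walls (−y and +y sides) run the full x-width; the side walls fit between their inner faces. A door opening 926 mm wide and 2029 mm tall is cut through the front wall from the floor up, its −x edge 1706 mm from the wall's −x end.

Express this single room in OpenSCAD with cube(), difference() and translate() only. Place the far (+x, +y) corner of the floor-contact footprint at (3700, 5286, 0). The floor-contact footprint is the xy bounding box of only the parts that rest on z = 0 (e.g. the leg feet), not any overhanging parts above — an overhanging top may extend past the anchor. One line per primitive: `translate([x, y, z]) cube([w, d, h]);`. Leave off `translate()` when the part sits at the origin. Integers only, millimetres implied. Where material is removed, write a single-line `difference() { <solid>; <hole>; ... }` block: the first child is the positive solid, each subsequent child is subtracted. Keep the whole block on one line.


difference() { translate([170, 296, 0]) cube([3530, 170, 2320]); translate([1876, 296, 0]) cube([926, 170, 2029]); }
translate([170, 5116, 0]) cube([3530, 170, 2320]);
translate([170, 466, 0]) cube([170, 4650, 2320]);
translate([3530, 466, 0]) cube([170, 4650, 2320]);


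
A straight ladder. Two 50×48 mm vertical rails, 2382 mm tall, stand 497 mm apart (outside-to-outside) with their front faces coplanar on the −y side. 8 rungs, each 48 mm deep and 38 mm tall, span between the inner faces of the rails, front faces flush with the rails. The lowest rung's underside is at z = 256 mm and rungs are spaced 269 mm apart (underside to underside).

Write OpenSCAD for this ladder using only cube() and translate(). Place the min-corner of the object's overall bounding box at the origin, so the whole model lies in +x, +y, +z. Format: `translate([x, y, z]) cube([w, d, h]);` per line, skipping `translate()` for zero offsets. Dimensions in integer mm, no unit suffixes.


cube([50, 48, 2382]);
translate([447, 0, 0]) cube([50, 48, 2382]);
translate([50, 0, 256]) cube([397, 48, 38]);
translate([50, 0, 525]) cube([397, 48, 38]);
translate([50, 0, 794]) cube([397, 48, 38]);
translate([50, 0, 1063]) cube([397, 48, 38]);
translate([50, 0, 1332]) cube([397, 48, 38]);
translate([50, 0, 1601]) cube([397, 48, 38]);
translate([50, 0, 1870]) cube([397, 48, 38]);
translate([50, 0, 2139]) cube([397, 48, 38]);


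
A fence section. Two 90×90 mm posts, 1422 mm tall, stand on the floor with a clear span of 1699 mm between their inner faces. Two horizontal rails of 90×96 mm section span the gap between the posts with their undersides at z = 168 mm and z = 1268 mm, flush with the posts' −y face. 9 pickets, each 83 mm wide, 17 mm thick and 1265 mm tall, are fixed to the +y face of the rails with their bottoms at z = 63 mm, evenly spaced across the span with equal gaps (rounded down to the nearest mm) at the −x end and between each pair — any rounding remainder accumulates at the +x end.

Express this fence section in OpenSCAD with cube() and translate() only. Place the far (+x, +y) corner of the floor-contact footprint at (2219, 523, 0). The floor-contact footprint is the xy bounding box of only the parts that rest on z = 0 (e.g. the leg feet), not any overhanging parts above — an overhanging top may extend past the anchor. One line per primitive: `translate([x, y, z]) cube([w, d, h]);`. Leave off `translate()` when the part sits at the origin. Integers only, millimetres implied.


translate([340, 433, 0]) cube([90, 90, 1422]);
translate([2129, 433, 0]) cube([90, 90, 1422]);
translate([430, 433, 168]) cube([1699, 90, 96]);
translate([430, 433, 1268]) cube([1699, 90, 96]);
translate([525, 523, 63]) cube([83, 17, 1265]);
translate([703, 523, 63]) cube([83, 17, 1265]);
translate([881, 523, 63]) cube([83, 17, 1265]);
translate([1059, 523, 63]) cube([83, 17, 1265]);
translate([1237, 523, 63]) cube([83, 17, 1265]);
translate([1415, 523, 63]) cube([83, 17, 1265]);
translate([1593, 523, 63]) cube([83, 17, 1265]);
translate([1771, 523, 63]) cube([83, 17, 1265]);
translate([1949, 523, 63]) cube([83, 17, 1265]);


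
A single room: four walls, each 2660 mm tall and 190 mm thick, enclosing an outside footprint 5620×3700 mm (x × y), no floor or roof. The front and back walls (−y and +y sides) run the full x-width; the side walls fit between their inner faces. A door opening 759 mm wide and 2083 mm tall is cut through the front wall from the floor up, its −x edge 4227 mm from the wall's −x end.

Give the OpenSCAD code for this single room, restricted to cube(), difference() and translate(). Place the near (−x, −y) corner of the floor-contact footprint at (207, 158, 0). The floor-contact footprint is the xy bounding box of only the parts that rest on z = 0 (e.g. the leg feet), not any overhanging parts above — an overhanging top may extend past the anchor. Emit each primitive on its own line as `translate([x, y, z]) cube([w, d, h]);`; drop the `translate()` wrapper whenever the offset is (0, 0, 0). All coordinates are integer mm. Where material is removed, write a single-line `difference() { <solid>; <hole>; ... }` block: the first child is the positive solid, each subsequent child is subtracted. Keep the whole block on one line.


difference() { translate([207, 158, 0]) cube([5620, 190, 2660]); translate([4434, 158, 0]) cube([759, 190, 2083]); }
translate([207, 3668, 0]) cube([5620, 190, 2660]);
translate([207, 348, 0]) cube([190, 3320, 2660]);
translate([5637, 348, 0]) cube([190, 3320, 2660]);


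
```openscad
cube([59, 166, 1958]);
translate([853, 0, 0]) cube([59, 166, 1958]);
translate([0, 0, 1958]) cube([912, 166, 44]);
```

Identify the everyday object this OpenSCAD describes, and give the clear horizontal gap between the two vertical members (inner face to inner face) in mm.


A door frame. The clear opening width is 794 mm.

Two 1958 mm tall posts with a header on top — a door frame. The left jamb is 59 mm wide at x = 0; the right jamb starts at x = 853. The clear opening is 853 − 59 = 794 mm.


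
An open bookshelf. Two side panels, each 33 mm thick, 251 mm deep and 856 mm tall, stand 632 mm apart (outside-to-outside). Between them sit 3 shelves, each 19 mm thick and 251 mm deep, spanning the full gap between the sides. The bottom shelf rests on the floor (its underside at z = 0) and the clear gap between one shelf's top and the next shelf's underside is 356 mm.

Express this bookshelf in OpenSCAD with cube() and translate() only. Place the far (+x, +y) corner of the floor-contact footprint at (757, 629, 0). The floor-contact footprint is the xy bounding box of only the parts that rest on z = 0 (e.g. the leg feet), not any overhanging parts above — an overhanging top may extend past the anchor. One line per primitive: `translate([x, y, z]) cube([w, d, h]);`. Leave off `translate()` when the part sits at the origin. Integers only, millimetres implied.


translate([125, 378, 0]) cube([33, 251, 856]);
translate([724, 378, 0]) cube([33, 251, 856]);
translate([158, 378, 0]) cube([566, 251, 19]);
translate([158, 378, 375]) cube([566, 251, 19]);
translate([158, 378, 750]) cube([566, 251, 19]);


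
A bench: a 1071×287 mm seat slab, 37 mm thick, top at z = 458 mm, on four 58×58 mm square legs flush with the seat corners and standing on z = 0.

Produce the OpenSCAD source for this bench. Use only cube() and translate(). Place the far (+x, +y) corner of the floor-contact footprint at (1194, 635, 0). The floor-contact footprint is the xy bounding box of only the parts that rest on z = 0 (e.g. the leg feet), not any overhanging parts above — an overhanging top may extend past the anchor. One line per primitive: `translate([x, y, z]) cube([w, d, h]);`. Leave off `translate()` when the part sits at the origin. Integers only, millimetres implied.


translate([123, 348, 421]) cube([1071, 287, 37]);
translate([123, 348, 0]) cube([58, 58, 421]);
translate([123, 577, 0]) cube([58, 58, 421]);
translate([1136, 348, 0]) cube([58, 58, 421]);
translate([1136, 577, 0]) cube([58, 58, 421]);


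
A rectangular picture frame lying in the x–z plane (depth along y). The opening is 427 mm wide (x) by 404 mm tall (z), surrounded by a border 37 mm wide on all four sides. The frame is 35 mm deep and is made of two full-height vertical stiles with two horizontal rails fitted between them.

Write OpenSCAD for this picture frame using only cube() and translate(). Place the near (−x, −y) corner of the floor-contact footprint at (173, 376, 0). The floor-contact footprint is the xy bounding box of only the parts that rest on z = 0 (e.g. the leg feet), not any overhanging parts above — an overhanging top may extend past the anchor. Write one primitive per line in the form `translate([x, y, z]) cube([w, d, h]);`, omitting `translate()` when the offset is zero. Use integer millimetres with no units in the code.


translate([173, 376, 0]) cube([37, 35, 478]);
translate([637, 376, 0]) cube([37, 35, 478]);
translate([210, 376, 0]) cube([427, 35, 37]);
translate([210, 376, 441]) cube([427, 35, 37]);


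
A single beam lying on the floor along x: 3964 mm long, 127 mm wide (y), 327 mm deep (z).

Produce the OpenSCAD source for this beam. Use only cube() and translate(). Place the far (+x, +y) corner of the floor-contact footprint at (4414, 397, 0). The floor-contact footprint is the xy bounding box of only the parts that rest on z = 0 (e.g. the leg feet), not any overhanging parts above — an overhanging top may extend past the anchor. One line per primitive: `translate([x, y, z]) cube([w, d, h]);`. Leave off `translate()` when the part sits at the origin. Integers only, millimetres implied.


translate([450, 270, 0]) cube([3964, 127, 327]);


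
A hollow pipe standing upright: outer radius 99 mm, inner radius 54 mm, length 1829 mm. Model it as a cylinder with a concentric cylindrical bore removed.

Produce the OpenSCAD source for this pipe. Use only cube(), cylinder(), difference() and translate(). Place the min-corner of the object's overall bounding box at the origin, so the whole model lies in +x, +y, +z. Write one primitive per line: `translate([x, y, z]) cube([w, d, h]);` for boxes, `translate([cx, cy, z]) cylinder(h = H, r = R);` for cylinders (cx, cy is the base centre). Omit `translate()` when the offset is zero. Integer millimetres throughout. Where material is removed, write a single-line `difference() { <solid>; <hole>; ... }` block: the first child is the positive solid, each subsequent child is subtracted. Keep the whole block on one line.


difference() { translate([99, 99, 0]) cylinder(h = 1829, r = 99); translate([99, 99, 0]) cylinder(h = 1829, r = 54); }


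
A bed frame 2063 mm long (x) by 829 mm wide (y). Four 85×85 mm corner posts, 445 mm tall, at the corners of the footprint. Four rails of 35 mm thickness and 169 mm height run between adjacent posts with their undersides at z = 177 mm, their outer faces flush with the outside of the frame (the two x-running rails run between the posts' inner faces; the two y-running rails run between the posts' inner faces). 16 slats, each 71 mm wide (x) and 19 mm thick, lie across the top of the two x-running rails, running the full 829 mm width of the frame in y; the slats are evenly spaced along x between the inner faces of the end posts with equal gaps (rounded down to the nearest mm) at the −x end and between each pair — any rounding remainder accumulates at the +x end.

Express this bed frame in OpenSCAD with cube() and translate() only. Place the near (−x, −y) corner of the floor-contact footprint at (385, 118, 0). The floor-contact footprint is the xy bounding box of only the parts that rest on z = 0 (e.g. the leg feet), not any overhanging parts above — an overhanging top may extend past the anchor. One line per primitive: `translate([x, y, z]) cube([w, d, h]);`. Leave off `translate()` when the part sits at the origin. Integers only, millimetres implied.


translate([385, 118, 0]) cube([85, 85, 445]);
translate([385, 862, 0]) cube([85, 85, 445]);
translate([2363, 118, 0]) cube([85, 85, 445]);
translate([2363, 862, 0]) cube([85, 85, 445]);
translate([470, 118, 177]) cube([1893, 35, 169]);
translate([470, 912, 177]) cube([1893, 35, 169]);
translate([385, 203, 177]) cube([35, 659, 169]);
translate([2413, 203, 177]) cube([35, 659, 169]);
translate([514, 118, 346]) cube([71, 829, 19]);
translate([629, 118, 346]) cube([71, 829, 19]);
translate([744, 118, 346]) cube([71, 829, 19]);
translate([859, 118, 346]) cube([71, 829, 19]);
translate([974, 118, 346]) cube([71, 829, 19]);
translate([1089, 118, 346]) cube([71, 829, 19]);
translate([1204, 118, 346]) cube([71, 829, 19]);
translate([1319, 118, 346]) cube([71, 829, 19]);
translate([1434, 118, 346]) cube([71, 829, 19]);
translate([1549, 118, 346]) cube([71, 829, 19]);
translate([1664, 118, 346]) cube([71, 829, 19]);
translate([1779, 118, 346]) cube([71, 829, 19]);
translate([1894, 118, 346]) cube([71, 829, 19]);
translate([2009, 118, 346]) cube([71, 829, 19]);
translate([2124, 118, 346]) cube([71, 829, 19]);
translate([2239, 118, 346]) cube([71, 829, 19]);


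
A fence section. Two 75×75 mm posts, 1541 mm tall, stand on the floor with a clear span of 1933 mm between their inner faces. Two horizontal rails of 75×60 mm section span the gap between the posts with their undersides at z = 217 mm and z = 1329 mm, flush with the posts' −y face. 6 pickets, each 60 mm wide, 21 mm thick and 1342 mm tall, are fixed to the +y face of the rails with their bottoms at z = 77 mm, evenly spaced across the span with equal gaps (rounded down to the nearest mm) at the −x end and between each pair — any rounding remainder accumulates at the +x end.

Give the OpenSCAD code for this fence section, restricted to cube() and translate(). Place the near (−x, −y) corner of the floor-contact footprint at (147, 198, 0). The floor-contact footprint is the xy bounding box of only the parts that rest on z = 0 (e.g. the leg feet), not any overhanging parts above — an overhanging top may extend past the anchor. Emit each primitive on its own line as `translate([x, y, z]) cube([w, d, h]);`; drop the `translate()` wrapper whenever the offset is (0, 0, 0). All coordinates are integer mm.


translate([147, 198, 0]) cube([75, 75, 1541]);
translate([2155, 198, 0]) cube([75, 75, 1541]);
translate([222, 198, 217]) cube([1933, 75, 60]);
translate([222, 198, 1329]) cube([1933, 75, 60]);
translate([446, 273, 77]) cube([60, 21, 1342]);
translate([730, 273, 77]) cube([60, 21, 1342]);
translate([1014, 273, 77]) cube([60, 21, 1342]);
translate([1298, 273, 77]) cube([60, 21, 1342]);
translate([1582, 273, 77]) cube([60, 21, 1342]);
translate([1866, 273, 77]) cube([60, 21, 1342]);


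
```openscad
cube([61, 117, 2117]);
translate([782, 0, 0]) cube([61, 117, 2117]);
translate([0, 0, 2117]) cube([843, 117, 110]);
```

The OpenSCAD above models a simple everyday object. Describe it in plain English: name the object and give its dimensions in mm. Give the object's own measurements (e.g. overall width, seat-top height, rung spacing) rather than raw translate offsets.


A door frame. The clear opening is 721 mm wide and 2117 mm high. Two 61 mm wide jambs, 117 mm deep, stand either side of the opening from the floor to the top of the opening. A 110 mm thick head sits across the top of both jambs, spanning the full outside width of the frame.


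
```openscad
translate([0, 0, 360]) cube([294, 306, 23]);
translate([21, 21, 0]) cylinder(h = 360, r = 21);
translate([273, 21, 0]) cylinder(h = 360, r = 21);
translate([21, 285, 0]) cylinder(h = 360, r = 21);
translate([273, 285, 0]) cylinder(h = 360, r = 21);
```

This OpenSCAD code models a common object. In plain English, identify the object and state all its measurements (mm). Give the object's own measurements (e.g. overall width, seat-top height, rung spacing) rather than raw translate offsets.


A four-legged stool. The seat is a 294×306×23 mm slab whose top surface is at z = 383 mm; four round legs, each 42 mm in diameter, run from the floor (z = 0) to the underside of the seat, each leg's axis is inset half a diameter from the nearest pair of seat edges (so the leg's bounding box is flush with the corner).


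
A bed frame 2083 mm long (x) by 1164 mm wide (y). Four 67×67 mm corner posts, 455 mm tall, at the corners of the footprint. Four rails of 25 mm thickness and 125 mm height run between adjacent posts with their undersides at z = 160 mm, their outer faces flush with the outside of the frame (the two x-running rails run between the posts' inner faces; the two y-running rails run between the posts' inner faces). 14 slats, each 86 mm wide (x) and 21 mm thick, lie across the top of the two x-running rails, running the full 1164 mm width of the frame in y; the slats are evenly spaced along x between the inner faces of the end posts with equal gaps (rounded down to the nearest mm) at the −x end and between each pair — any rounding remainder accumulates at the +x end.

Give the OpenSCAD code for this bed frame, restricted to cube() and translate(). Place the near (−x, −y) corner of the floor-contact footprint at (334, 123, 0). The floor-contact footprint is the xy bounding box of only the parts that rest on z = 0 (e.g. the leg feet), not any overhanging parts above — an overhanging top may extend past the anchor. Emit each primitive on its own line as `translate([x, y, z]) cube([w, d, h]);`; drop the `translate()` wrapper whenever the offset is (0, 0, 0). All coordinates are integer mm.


translate([334, 123, 0]) cube([67, 67, 455]);
translate([334, 1220, 0]) cube([67, 67, 455]);
translate([2350, 123, 0]) cube([67, 67, 455]);
translate([2350, 1220, 0]) cube([67, 67, 455]);
translate([401, 123, 160]) cube([1949, 25, 125]);
translate([401, 1262, 160]) cube([1949, 25, 125]);
translate([334, 190, 160]) cube([25, 1030, 125]);
translate([2392, 190, 160]) cube([25, 1030, 125]);
translate([450, 123, 285]) cube([86, 1164, 21]);
translate([585, 123, 285]) cube([86, 1164, 21]);
translate([720, 123, 285]) cube([86, 1164, 21]);
translate([855, 123, 285]) cube([86, 1164, 21]);
translate([990, 123, 285]) cube([86, 1164, 21]);
translate([1125, 123, 285]) cube([86, 1164, 21]);
translate([1260, 123, 285]) cube([86, 1164, 21]);
translate([1395, 123, 285]) cube([86, 1164, 21]);
translate([1530, 123, 285]) cube([86, 1164, 21]);
translate([1665, 123, 285]) cube([86, 1164, 21]);
translate([1800, 123, 285]) cube([86, 1164, 21]);
translate([1935, 123, 285]) cube([86, 1164, 21]);
translate([2070, 123, 285]) cube([86, 1164, 21]);
translate([2205, 123, 285]) cube([86, 1164, 21]);


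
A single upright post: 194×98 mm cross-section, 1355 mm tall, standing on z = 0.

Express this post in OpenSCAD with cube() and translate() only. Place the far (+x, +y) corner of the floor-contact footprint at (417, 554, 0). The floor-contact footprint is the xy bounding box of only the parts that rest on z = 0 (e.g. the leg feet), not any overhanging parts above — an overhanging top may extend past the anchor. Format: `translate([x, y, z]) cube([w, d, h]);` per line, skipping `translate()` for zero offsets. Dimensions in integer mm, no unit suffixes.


translate([223, 456, 0]) cube([194, 98, 1355]);


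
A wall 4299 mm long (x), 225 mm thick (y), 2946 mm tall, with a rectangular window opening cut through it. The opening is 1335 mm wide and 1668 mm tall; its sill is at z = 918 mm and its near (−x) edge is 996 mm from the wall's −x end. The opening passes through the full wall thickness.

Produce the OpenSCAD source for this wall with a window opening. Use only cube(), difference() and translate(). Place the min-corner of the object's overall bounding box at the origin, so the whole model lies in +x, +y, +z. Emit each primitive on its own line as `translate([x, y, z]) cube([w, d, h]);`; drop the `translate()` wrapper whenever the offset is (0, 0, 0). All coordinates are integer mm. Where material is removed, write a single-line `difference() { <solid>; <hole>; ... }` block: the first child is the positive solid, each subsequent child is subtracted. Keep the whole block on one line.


difference() { cube([4299, 225, 2946]); translate([996, 0, 918]) cube([1335, 225, 1668]); }


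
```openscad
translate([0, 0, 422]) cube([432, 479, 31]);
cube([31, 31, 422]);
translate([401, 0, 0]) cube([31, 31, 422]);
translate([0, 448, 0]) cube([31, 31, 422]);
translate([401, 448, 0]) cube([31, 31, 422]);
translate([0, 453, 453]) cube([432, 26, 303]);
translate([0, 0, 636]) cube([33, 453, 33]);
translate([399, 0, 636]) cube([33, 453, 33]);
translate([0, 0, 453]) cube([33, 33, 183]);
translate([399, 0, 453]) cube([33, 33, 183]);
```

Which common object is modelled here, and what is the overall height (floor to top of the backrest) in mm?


A chair. The overall height is 756 mm.

A slab on four corner posts with a tall panel at the back — a chair. The seat slab sits at z = 422 with thickness 31, and the 303 mm backrest starts at the seat top, so the overall height is 422 + 31 + 303 = 756 mm.


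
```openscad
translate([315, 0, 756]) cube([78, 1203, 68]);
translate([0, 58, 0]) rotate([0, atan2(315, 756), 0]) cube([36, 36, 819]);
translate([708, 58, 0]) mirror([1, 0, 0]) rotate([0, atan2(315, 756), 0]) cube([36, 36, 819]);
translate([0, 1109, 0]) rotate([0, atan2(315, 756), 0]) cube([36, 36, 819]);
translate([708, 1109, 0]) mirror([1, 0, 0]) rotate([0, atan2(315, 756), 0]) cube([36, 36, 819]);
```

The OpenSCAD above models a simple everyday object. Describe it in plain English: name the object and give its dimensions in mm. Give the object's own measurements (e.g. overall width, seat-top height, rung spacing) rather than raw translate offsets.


A sawhorse. A 78×1203×68 mm beam (x, y, z) sits on two A-frame leg pairs. Each pair is two raked legs of 36×36 mm section (36 mm along y) splaying symmetrically in x. Each leg rises 756 mm vertically over 315 mm of horizontal reach and is 819 mm long along its own axis. Every leg's outer bottom edge rests on the floor and its outer top edge meets a bottom edge of the beam — the left legs (tilting toward +x) meet the beam's −x bottom edge, the right legs (their mirror images, tilting toward −x) meet its +x bottom edge — so the leg tops tuck under the beam, the beam's underside is 756 mm above the floor, and the feet are 708 mm apart outside-to-outside with the beam centred between them. The two leg pairs are set in 58 mm from either end of the beam.


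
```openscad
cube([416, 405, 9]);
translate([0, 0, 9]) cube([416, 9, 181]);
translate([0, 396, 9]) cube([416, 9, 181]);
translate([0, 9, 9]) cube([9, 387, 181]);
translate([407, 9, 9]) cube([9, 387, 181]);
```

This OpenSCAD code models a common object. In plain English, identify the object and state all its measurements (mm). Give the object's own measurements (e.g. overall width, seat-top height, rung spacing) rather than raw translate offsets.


An open-topped rectangular box: outside dimensions 416×405×190 mm, with a uniform wall and base thickness of 9 mm. The base is a full 416×405 slab on the floor; four walls sit on top of the base. The front and back walls (the −y and +y sides) span the full width; the two side walls fit between them.


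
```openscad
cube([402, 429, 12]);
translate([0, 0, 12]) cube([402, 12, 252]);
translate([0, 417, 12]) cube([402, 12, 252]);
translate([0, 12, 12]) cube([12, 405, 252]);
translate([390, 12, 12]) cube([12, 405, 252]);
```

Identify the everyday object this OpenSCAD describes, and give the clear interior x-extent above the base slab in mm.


An open box. The internal width is 378 mm.

A 402×429 base slab with four walls standing on it — an open box. The base is 402 mm wide and the walls are 12 mm thick, so the internal width is 402 − 2 × 12 = 378 mm.


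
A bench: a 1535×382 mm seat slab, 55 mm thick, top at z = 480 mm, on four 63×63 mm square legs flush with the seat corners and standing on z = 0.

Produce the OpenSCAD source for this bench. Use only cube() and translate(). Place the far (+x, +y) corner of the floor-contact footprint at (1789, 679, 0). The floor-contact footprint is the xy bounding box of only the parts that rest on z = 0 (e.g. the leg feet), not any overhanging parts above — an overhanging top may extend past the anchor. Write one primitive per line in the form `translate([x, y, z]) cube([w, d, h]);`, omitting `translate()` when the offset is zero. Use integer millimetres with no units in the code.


translate([254, 297, 425]) cube([1535, 382, 55]);
translate([254, 297, 0]) cube([63, 63, 425]);
translate([254, 616, 0]) cube([63, 63, 425]);
translate([1726, 297, 0]) cube([63, 63, 425]);
translate([1726, 616, 0]) cube([63, 63, 425]);


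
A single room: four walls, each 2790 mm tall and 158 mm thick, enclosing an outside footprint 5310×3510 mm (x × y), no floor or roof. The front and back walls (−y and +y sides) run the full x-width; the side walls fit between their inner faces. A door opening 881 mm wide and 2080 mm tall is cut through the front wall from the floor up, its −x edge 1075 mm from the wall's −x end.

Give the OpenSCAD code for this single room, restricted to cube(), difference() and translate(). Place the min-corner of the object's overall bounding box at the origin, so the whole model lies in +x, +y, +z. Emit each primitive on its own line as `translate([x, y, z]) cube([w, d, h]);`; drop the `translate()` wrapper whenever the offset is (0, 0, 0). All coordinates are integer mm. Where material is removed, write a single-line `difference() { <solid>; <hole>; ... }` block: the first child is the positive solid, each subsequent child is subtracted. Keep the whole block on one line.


difference() { cube([5310, 158, 2790]); translate([1075, 0, 0]) cube([881, 158, 2080]); }
translate([0, 3352, 0]) cube([5310, 158, 2790]);
translate([0, 158, 0]) cube([158, 3194, 2790]);
translate([5152, 158, 0]) cube([158, 3194, 2790]);
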